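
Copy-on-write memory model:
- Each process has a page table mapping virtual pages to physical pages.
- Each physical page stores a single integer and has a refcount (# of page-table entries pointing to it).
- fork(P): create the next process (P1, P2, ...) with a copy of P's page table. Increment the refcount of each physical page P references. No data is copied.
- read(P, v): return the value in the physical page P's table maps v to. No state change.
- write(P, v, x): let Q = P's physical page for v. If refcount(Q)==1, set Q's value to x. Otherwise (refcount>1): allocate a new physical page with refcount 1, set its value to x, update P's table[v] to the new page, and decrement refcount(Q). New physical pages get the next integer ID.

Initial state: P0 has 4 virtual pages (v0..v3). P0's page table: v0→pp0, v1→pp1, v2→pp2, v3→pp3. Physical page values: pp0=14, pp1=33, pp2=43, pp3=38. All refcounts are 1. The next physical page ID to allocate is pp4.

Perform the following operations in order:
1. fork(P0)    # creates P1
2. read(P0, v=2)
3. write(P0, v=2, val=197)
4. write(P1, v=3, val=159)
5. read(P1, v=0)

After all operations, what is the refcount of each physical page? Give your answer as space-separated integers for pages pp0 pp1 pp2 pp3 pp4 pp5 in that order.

Answer: 2 2 1 1 1 1

Derivation:
Op 1: fork(P0) -> P1. 4 ppages; refcounts: pp0:2 pp1:2 pp2:2 pp3:2
Op 2: read(P0, v2) -> 43. No state change.
Op 3: write(P0, v2, 197). refcount(pp2)=2>1 -> COPY to pp4. 5 ppages; refcounts: pp0:2 pp1:2 pp2:1 pp3:2 pp4:1
Op 4: write(P1, v3, 159). refcount(pp3)=2>1 -> COPY to pp5. 6 ppages; refcounts: pp0:2 pp1:2 pp2:1 pp3:1 pp4:1 pp5:1
Op 5: read(P1, v0) -> 14. No state change.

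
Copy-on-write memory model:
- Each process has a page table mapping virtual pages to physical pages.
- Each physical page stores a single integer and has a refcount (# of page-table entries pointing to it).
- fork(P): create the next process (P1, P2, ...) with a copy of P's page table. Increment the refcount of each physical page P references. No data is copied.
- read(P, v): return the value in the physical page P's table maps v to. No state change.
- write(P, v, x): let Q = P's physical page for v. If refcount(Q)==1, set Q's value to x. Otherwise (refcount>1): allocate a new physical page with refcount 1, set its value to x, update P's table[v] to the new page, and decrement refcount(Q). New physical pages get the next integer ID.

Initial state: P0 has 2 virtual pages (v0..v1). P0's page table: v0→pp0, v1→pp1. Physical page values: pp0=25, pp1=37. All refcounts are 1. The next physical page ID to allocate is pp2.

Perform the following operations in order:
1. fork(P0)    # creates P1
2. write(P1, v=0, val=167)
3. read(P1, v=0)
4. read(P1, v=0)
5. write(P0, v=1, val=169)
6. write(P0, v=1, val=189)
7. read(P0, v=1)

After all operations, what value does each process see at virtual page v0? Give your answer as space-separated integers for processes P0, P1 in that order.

Op 1: fork(P0) -> P1. 2 ppages; refcounts: pp0:2 pp1:2
Op 2: write(P1, v0, 167). refcount(pp0)=2>1 -> COPY to pp2. 3 ppages; refcounts: pp0:1 pp1:2 pp2:1
Op 3: read(P1, v0) -> 167. No state change.
Op 4: read(P1, v0) -> 167. No state change.
Op 5: write(P0, v1, 169). refcount(pp1)=2>1 -> COPY to pp3. 4 ppages; refcounts: pp0:1 pp1:1 pp2:1 pp3:1
Op 6: write(P0, v1, 189). refcount(pp3)=1 -> write in place. 4 ppages; refcounts: pp0:1 pp1:1 pp2:1 pp3:1
Op 7: read(P0, v1) -> 189. No state change.
P0: v0 -> pp0 = 25
P1: v0 -> pp2 = 167

Answer: 25 167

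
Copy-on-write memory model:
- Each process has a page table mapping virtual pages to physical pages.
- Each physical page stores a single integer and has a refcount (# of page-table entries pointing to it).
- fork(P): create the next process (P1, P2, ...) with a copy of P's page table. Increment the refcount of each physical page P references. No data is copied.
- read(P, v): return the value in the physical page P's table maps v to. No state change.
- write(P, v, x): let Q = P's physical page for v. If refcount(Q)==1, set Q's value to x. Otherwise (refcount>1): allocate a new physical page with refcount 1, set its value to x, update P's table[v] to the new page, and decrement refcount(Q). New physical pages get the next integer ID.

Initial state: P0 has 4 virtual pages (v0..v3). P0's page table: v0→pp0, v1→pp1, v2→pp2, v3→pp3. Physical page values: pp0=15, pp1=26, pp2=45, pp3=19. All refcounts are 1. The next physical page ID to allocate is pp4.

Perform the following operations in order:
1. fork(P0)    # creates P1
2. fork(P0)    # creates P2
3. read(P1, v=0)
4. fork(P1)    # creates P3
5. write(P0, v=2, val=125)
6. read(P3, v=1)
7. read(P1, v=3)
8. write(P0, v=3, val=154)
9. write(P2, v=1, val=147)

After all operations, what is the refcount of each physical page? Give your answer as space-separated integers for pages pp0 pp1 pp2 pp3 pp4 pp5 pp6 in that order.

Answer: 4 3 3 3 1 1 1

Derivation:
Op 1: fork(P0) -> P1. 4 ppages; refcounts: pp0:2 pp1:2 pp2:2 pp3:2
Op 2: fork(P0) -> P2. 4 ppages; refcounts: pp0:3 pp1:3 pp2:3 pp3:3
Op 3: read(P1, v0) -> 15. No state change.
Op 4: fork(P1) -> P3. 4 ppages; refcounts: pp0:4 pp1:4 pp2:4 pp3:4
Op 5: write(P0, v2, 125). refcount(pp2)=4>1 -> COPY to pp4. 5 ppages; refcounts: pp0:4 pp1:4 pp2:3 pp3:4 pp4:1
Op 6: read(P3, v1) -> 26. No state change.
Op 7: read(P1, v3) -> 19. No state change.
Op 8: write(P0, v3, 154). refcount(pp3)=4>1 -> COPY to pp5. 6 ppages; refcounts: pp0:4 pp1:4 pp2:3 pp3:3 pp4:1 pp5:1
Op 9: write(P2, v1, 147). refcount(pp1)=4>1 -> COPY to pp6. 7 ppages; refcounts: pp0:4 pp1:3 pp2:3 pp3:3 pp4:1 pp5:1 pp6:1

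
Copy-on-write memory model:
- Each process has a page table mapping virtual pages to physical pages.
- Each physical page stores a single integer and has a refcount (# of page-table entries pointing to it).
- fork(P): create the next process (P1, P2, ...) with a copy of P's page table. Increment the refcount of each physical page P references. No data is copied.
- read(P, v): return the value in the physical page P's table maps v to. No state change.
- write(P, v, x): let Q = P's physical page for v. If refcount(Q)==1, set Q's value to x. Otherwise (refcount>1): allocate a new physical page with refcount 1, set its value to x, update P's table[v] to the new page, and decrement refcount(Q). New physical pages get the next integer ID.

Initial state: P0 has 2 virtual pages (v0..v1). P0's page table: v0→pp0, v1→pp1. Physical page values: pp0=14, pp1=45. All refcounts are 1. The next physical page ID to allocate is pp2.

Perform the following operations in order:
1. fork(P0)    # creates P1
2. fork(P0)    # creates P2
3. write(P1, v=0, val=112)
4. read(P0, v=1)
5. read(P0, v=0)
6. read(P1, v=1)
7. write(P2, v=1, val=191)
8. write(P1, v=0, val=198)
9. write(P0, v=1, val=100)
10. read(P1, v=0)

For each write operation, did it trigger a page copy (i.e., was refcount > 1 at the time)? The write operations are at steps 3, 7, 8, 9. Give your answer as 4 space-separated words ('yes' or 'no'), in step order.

Op 1: fork(P0) -> P1. 2 ppages; refcounts: pp0:2 pp1:2
Op 2: fork(P0) -> P2. 2 ppages; refcounts: pp0:3 pp1:3
Op 3: write(P1, v0, 112). refcount(pp0)=3>1 -> COPY to pp2. 3 ppages; refcounts: pp0:2 pp1:3 pp2:1
Op 4: read(P0, v1) -> 45. No state change.
Op 5: read(P0, v0) -> 14. No state change.
Op 6: read(P1, v1) -> 45. No state change.
Op 7: write(P2, v1, 191). refcount(pp1)=3>1 -> COPY to pp3. 4 ppages; refcounts: pp0:2 pp1:2 pp2:1 pp3:1
Op 8: write(P1, v0, 198). refcount(pp2)=1 -> write in place. 4 ppages; refcounts: pp0:2 pp1:2 pp2:1 pp3:1
Op 9: write(P0, v1, 100). refcount(pp1)=2>1 -> COPY to pp4. 5 ppages; refcounts: pp0:2 pp1:1 pp2:1 pp3:1 pp4:1
Op 10: read(P1, v0) -> 198. No state change.

yes yes no yes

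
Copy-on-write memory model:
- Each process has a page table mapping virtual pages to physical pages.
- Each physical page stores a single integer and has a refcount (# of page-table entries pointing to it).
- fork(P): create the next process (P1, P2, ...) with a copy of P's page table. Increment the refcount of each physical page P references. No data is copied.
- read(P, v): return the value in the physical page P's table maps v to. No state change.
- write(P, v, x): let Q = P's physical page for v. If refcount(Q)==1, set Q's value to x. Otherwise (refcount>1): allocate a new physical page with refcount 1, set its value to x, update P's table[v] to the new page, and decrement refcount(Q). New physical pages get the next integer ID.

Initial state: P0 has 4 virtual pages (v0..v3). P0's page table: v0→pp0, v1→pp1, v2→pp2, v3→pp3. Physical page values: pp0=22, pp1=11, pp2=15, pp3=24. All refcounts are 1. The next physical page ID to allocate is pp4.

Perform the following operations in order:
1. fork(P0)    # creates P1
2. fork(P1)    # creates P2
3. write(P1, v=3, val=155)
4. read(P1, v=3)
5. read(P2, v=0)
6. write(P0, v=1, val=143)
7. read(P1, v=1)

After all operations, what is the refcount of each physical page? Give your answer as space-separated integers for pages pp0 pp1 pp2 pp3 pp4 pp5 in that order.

Op 1: fork(P0) -> P1. 4 ppages; refcounts: pp0:2 pp1:2 pp2:2 pp3:2
Op 2: fork(P1) -> P2. 4 ppages; refcounts: pp0:3 pp1:3 pp2:3 pp3:3
Op 3: write(P1, v3, 155). refcount(pp3)=3>1 -> COPY to pp4. 5 ppages; refcounts: pp0:3 pp1:3 pp2:3 pp3:2 pp4:1
Op 4: read(P1, v3) -> 155. No state change.
Op 5: read(P2, v0) -> 22. No state change.
Op 6: write(P0, v1, 143). refcount(pp1)=3>1 -> COPY to pp5. 6 ppages; refcounts: pp0:3 pp1:2 pp2:3 pp3:2 pp4:1 pp5:1
Op 7: read(P1, v1) -> 11. No state change.

Answer: 3 2 3 2 1 1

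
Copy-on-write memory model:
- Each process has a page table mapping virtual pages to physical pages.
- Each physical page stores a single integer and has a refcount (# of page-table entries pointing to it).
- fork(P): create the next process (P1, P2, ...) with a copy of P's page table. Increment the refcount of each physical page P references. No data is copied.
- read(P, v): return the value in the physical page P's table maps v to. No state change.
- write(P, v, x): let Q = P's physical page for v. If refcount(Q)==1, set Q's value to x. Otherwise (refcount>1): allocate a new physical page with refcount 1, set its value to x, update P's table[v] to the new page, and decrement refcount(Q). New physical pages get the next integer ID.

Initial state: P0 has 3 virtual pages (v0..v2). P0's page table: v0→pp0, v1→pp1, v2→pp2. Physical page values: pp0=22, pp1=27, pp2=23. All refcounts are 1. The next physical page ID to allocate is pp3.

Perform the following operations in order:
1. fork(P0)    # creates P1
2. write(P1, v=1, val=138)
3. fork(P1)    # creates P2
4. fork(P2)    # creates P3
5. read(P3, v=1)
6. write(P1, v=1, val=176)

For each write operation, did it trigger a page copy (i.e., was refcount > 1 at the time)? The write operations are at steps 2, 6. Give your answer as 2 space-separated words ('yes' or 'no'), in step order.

Op 1: fork(P0) -> P1. 3 ppages; refcounts: pp0:2 pp1:2 pp2:2
Op 2: write(P1, v1, 138). refcount(pp1)=2>1 -> COPY to pp3. 4 ppages; refcounts: pp0:2 pp1:1 pp2:2 pp3:1
Op 3: fork(P1) -> P2. 4 ppages; refcounts: pp0:3 pp1:1 pp2:3 pp3:2
Op 4: fork(P2) -> P3. 4 ppages; refcounts: pp0:4 pp1:1 pp2:4 pp3:3
Op 5: read(P3, v1) -> 138. No state change.
Op 6: write(P1, v1, 176). refcount(pp3)=3>1 -> COPY to pp4. 5 ppages; refcounts: pp0:4 pp1:1 pp2:4 pp3:2 pp4:1

yes yes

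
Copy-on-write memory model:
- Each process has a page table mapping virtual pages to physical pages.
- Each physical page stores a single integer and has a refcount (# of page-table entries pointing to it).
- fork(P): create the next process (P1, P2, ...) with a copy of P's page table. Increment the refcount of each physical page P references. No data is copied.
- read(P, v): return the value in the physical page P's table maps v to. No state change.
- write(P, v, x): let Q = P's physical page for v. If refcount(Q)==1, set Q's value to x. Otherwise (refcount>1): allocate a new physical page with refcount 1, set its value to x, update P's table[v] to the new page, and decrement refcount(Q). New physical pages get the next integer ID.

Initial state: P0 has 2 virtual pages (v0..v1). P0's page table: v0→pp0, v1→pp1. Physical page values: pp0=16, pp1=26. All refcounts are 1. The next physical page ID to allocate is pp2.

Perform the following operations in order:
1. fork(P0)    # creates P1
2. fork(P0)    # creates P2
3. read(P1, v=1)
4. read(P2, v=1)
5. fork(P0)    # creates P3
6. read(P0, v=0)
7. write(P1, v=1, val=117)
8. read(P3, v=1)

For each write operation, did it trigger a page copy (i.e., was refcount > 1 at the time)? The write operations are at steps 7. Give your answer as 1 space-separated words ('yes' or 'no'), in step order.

Op 1: fork(P0) -> P1. 2 ppages; refcounts: pp0:2 pp1:2
Op 2: fork(P0) -> P2. 2 ppages; refcounts: pp0:3 pp1:3
Op 3: read(P1, v1) -> 26. No state change.
Op 4: read(P2, v1) -> 26. No state change.
Op 5: fork(P0) -> P3. 2 ppages; refcounts: pp0:4 pp1:4
Op 6: read(P0, v0) -> 16. No state change.
Op 7: write(P1, v1, 117). refcount(pp1)=4>1 -> COPY to pp2. 3 ppages; refcounts: pp0:4 pp1:3 pp2:1
Op 8: read(P3, v1) -> 26. No state change.

yes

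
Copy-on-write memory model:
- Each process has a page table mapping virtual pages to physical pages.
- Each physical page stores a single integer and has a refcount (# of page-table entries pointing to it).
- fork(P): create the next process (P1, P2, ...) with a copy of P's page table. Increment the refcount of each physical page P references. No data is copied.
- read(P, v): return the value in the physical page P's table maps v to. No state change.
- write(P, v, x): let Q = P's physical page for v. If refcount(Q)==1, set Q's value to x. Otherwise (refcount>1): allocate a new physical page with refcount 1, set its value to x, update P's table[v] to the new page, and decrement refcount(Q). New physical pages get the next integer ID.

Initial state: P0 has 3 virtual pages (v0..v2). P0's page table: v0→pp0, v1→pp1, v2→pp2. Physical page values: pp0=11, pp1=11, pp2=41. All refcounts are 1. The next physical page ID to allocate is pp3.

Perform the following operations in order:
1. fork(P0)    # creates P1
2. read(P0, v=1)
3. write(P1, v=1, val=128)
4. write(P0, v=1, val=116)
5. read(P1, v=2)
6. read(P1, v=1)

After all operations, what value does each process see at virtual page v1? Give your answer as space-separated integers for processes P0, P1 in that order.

Op 1: fork(P0) -> P1. 3 ppages; refcounts: pp0:2 pp1:2 pp2:2
Op 2: read(P0, v1) -> 11. No state change.
Op 3: write(P1, v1, 128). refcount(pp1)=2>1 -> COPY to pp3. 4 ppages; refcounts: pp0:2 pp1:1 pp2:2 pp3:1
Op 4: write(P0, v1, 116). refcount(pp1)=1 -> write in place. 4 ppages; refcounts: pp0:2 pp1:1 pp2:2 pp3:1
Op 5: read(P1, v2) -> 41. No state change.
Op 6: read(P1, v1) -> 128. No state change.
P0: v1 -> pp1 = 116
P1: v1 -> pp3 = 128

Answer: 116 128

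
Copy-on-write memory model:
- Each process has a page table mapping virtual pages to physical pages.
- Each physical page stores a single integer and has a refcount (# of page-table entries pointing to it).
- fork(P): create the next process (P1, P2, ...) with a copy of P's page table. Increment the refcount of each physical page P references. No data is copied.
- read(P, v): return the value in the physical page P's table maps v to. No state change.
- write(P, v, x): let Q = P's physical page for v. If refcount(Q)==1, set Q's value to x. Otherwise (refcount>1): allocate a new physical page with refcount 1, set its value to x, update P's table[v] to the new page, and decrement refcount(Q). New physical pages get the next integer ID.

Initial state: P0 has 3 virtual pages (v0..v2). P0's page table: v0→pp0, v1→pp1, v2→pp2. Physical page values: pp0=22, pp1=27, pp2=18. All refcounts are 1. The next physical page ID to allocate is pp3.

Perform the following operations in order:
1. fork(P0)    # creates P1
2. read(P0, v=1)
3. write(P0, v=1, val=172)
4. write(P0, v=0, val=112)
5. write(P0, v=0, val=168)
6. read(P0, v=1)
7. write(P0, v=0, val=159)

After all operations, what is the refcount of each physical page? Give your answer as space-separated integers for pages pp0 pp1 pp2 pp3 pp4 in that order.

Answer: 1 1 2 1 1

Derivation:
Op 1: fork(P0) -> P1. 3 ppages; refcounts: pp0:2 pp1:2 pp2:2
Op 2: read(P0, v1) -> 27. No state change.
Op 3: write(P0, v1, 172). refcount(pp1)=2>1 -> COPY to pp3. 4 ppages; refcounts: pp0:2 pp1:1 pp2:2 pp3:1
Op 4: write(P0, v0, 112). refcount(pp0)=2>1 -> COPY to pp4. 5 ppages; refcounts: pp0:1 pp1:1 pp2:2 pp3:1 pp4:1
Op 5: write(P0, v0, 168). refcount(pp4)=1 -> write in place. 5 ppages; refcounts: pp0:1 pp1:1 pp2:2 pp3:1 pp4:1
Op 6: read(P0, v1) -> 172. No state change.
Op 7: write(P0, v0, 159). refcount(pp4)=1 -> write in place. 5 ppages; refcounts: pp0:1 pp1:1 pp2:2 pp3:1 pp4:1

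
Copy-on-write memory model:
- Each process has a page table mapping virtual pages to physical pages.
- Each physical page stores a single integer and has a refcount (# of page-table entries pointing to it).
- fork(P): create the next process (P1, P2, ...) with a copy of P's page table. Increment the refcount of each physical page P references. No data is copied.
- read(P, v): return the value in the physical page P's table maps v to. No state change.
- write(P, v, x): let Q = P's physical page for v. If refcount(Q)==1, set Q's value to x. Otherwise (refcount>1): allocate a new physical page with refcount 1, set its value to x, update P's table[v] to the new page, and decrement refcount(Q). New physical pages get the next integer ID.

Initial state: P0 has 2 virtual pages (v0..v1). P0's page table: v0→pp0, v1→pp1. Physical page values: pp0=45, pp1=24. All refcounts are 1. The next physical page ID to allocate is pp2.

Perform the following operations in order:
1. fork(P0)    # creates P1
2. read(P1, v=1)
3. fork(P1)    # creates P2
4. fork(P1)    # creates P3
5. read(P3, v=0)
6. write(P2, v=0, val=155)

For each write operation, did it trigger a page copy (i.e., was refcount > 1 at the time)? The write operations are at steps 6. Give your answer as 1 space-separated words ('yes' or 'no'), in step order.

Op 1: fork(P0) -> P1. 2 ppages; refcounts: pp0:2 pp1:2
Op 2: read(P1, v1) -> 24. No state change.
Op 3: fork(P1) -> P2. 2 ppages; refcounts: pp0:3 pp1:3
Op 4: fork(P1) -> P3. 2 ppages; refcounts: pp0:4 pp1:4
Op 5: read(P3, v0) -> 45. No state change.
Op 6: write(P2, v0, 155). refcount(pp0)=4>1 -> COPY to pp2. 3 ppages; refcounts: pp0:3 pp1:4 pp2:1

yes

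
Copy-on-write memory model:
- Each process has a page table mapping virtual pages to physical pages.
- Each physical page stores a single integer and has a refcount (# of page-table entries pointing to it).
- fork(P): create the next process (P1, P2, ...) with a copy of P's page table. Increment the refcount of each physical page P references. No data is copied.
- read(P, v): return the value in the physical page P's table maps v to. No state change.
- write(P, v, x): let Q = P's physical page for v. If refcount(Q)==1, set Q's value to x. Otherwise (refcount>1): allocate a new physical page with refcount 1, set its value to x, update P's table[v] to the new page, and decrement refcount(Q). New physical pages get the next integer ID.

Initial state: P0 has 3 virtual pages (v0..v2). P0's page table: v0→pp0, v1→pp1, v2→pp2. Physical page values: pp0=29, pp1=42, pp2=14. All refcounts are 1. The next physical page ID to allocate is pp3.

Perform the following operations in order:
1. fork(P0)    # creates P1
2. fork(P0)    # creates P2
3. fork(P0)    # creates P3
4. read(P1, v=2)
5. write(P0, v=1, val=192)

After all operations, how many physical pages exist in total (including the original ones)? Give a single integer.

Answer: 4

Derivation:
Op 1: fork(P0) -> P1. 3 ppages; refcounts: pp0:2 pp1:2 pp2:2
Op 2: fork(P0) -> P2. 3 ppages; refcounts: pp0:3 pp1:3 pp2:3
Op 3: fork(P0) -> P3. 3 ppages; refcounts: pp0:4 pp1:4 pp2:4
Op 4: read(P1, v2) -> 14. No state change.
Op 5: write(P0, v1, 192). refcount(pp1)=4>1 -> COPY to pp3. 4 ppages; refcounts: pp0:4 pp1:3 pp2:4 pp3:1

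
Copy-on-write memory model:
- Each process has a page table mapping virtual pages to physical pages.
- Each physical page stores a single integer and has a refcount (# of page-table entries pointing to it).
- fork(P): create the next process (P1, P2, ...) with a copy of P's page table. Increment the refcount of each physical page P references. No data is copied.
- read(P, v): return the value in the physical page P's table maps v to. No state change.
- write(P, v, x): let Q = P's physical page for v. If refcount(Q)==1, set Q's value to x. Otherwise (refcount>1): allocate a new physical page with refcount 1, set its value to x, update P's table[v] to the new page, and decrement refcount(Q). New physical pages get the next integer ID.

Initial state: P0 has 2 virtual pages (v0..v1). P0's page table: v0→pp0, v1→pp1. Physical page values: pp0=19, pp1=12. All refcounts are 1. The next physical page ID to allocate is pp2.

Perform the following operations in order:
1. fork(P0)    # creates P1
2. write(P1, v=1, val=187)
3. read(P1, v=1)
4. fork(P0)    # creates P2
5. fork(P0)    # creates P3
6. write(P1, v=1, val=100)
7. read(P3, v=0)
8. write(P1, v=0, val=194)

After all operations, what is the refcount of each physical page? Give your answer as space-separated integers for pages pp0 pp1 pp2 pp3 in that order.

Answer: 3 3 1 1

Derivation:
Op 1: fork(P0) -> P1. 2 ppages; refcounts: pp0:2 pp1:2
Op 2: write(P1, v1, 187). refcount(pp1)=2>1 -> COPY to pp2. 3 ppages; refcounts: pp0:2 pp1:1 pp2:1
Op 3: read(P1, v1) -> 187. No state change.
Op 4: fork(P0) -> P2. 3 ppages; refcounts: pp0:3 pp1:2 pp2:1
Op 5: fork(P0) -> P3. 3 ppages; refcounts: pp0:4 pp1:3 pp2:1
Op 6: write(P1, v1, 100). refcount(pp2)=1 -> write in place. 3 ppages; refcounts: pp0:4 pp1:3 pp2:1
Op 7: read(P3, v0) -> 19. No state change.
Op 8: write(P1, v0, 194). refcount(pp0)=4>1 -> COPY to pp3. 4 ppages; refcounts: pp0:3 pp1:3 pp2:1 pp3:1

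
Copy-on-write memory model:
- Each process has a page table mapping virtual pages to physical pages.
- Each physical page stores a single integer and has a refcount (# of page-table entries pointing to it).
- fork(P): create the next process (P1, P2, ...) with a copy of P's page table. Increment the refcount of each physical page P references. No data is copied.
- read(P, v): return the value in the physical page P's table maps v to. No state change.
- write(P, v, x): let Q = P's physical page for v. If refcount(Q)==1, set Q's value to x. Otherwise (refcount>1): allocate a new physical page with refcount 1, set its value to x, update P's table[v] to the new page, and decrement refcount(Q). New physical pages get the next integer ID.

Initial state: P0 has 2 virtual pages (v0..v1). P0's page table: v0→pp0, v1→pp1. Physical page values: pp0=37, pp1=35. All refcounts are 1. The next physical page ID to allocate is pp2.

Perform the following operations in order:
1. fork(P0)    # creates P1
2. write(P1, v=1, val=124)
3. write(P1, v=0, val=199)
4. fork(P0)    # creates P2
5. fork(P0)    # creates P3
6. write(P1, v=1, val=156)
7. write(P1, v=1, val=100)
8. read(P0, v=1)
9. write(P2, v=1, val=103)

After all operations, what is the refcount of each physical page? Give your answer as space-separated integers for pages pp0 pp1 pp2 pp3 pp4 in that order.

Answer: 3 2 1 1 1

Derivation:
Op 1: fork(P0) -> P1. 2 ppages; refcounts: pp0:2 pp1:2
Op 2: write(P1, v1, 124). refcount(pp1)=2>1 -> COPY to pp2. 3 ppages; refcounts: pp0:2 pp1:1 pp2:1
Op 3: write(P1, v0, 199). refcount(pp0)=2>1 -> COPY to pp3. 4 ppages; refcounts: pp0:1 pp1:1 pp2:1 pp3:1
Op 4: fork(P0) -> P2. 4 ppages; refcounts: pp0:2 pp1:2 pp2:1 pp3:1
Op 5: fork(P0) -> P3. 4 ppages; refcounts: pp0:3 pp1:3 pp2:1 pp3:1
Op 6: write(P1, v1, 156). refcount(pp2)=1 -> write in place. 4 ppages; refcounts: pp0:3 pp1:3 pp2:1 pp3:1
Op 7: write(P1, v1, 100). refcount(pp2)=1 -> write in place. 4 ppages; refcounts: pp0:3 pp1:3 pp2:1 pp3:1
Op 8: read(P0, v1) -> 35. No state change.
Op 9: write(P2, v1, 103). refcount(pp1)=3>1 -> COPY to pp4. 5 ppages; refcounts: pp0:3 pp1:2 pp2:1 pp3:1 pp4:1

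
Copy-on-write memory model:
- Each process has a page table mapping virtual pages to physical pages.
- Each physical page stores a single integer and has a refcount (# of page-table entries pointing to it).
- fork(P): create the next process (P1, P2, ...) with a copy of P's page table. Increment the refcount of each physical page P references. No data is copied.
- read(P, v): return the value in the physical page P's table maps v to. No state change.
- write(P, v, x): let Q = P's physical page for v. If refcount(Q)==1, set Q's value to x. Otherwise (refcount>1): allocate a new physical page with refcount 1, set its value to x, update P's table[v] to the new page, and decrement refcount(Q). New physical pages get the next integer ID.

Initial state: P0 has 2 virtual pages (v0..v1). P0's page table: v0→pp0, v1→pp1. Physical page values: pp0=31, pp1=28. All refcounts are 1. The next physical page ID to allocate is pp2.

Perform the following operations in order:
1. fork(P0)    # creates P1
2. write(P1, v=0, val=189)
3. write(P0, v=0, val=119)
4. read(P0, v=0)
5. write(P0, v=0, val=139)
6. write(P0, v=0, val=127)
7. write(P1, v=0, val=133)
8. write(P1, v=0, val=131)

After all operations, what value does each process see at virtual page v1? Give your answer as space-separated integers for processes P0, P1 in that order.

Op 1: fork(P0) -> P1. 2 ppages; refcounts: pp0:2 pp1:2
Op 2: write(P1, v0, 189). refcount(pp0)=2>1 -> COPY to pp2. 3 ppages; refcounts: pp0:1 pp1:2 pp2:1
Op 3: write(P0, v0, 119). refcount(pp0)=1 -> write in place. 3 ppages; refcounts: pp0:1 pp1:2 pp2:1
Op 4: read(P0, v0) -> 119. No state change.
Op 5: write(P0, v0, 139). refcount(pp0)=1 -> write in place. 3 ppages; refcounts: pp0:1 pp1:2 pp2:1
Op 6: write(P0, v0, 127). refcount(pp0)=1 -> write in place. 3 ppages; refcounts: pp0:1 pp1:2 pp2:1
Op 7: write(P1, v0, 133). refcount(pp2)=1 -> write in place. 3 ppages; refcounts: pp0:1 pp1:2 pp2:1
Op 8: write(P1, v0, 131). refcount(pp2)=1 -> write in place. 3 ppages; refcounts: pp0:1 pp1:2 pp2:1
P0: v1 -> pp1 = 28
P1: v1 -> pp1 = 28

Answer: 28 28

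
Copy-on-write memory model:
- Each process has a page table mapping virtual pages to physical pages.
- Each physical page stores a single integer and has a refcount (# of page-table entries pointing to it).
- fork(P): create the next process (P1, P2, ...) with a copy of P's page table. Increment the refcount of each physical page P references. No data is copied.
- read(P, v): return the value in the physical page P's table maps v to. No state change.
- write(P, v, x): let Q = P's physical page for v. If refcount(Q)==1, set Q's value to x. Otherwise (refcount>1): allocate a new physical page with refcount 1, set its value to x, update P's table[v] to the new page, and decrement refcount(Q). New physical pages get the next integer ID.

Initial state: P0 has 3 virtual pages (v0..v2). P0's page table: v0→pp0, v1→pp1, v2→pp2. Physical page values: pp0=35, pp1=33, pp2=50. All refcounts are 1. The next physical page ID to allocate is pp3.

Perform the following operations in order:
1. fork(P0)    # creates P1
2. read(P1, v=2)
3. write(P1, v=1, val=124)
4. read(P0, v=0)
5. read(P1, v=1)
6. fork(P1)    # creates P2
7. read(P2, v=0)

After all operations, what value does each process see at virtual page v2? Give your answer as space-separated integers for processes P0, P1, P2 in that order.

Op 1: fork(P0) -> P1. 3 ppages; refcounts: pp0:2 pp1:2 pp2:2
Op 2: read(P1, v2) -> 50. No state change.
Op 3: write(P1, v1, 124). refcount(pp1)=2>1 -> COPY to pp3. 4 ppages; refcounts: pp0:2 pp1:1 pp2:2 pp3:1
Op 4: read(P0, v0) -> 35. No state change.
Op 5: read(P1, v1) -> 124. No state change.
Op 6: fork(P1) -> P2. 4 ppages; refcounts: pp0:3 pp1:1 pp2:3 pp3:2
Op 7: read(P2, v0) -> 35. No state change.
P0: v2 -> pp2 = 50
P1: v2 -> pp2 = 50
P2: v2 -> pp2 = 50

Answer: 50 50 50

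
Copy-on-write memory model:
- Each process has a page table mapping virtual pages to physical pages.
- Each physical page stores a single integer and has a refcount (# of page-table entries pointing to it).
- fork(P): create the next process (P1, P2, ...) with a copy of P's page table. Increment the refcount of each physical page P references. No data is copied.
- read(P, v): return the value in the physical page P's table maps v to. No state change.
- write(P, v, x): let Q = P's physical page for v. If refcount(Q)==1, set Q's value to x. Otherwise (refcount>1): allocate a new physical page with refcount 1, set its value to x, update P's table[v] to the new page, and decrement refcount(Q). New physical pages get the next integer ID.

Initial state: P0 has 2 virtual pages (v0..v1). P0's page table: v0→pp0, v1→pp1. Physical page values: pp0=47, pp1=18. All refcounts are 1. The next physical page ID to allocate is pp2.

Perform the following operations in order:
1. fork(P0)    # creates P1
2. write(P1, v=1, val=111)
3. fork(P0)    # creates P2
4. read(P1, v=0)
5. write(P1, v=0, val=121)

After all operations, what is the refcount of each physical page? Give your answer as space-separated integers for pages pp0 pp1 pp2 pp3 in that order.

Answer: 2 2 1 1

Derivation:
Op 1: fork(P0) -> P1. 2 ppages; refcounts: pp0:2 pp1:2
Op 2: write(P1, v1, 111). refcount(pp1)=2>1 -> COPY to pp2. 3 ppages; refcounts: pp0:2 pp1:1 pp2:1
Op 3: fork(P0) -> P2. 3 ppages; refcounts: pp0:3 pp1:2 pp2:1
Op 4: read(P1, v0) -> 47. No state change.
Op 5: write(P1, v0, 121). refcount(pp0)=3>1 -> COPY to pp3. 4 ppages; refcounts: pp0:2 pp1:2 pp2:1 pp3:1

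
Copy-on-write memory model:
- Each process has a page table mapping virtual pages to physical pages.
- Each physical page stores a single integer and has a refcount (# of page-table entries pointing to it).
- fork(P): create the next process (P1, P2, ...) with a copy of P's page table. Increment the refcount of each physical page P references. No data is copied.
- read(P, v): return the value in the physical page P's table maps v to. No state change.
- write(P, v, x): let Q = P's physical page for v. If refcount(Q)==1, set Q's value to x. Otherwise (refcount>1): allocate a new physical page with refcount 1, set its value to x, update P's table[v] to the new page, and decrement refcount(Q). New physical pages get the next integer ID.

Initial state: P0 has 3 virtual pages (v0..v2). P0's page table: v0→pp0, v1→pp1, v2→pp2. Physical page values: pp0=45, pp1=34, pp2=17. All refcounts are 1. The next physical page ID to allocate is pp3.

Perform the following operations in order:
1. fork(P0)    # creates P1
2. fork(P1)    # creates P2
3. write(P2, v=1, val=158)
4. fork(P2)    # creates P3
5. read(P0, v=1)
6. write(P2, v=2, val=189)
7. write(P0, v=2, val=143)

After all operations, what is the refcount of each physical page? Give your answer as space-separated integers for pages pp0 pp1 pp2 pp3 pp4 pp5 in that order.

Op 1: fork(P0) -> P1. 3 ppages; refcounts: pp0:2 pp1:2 pp2:2
Op 2: fork(P1) -> P2. 3 ppages; refcounts: pp0:3 pp1:3 pp2:3
Op 3: write(P2, v1, 158). refcount(pp1)=3>1 -> COPY to pp3. 4 ppages; refcounts: pp0:3 pp1:2 pp2:3 pp3:1
Op 4: fork(P2) -> P3. 4 ppages; refcounts: pp0:4 pp1:2 pp2:4 pp3:2
Op 5: read(P0, v1) -> 34. No state change.
Op 6: write(P2, v2, 189). refcount(pp2)=4>1 -> COPY to pp4. 5 ppages; refcounts: pp0:4 pp1:2 pp2:3 pp3:2 pp4:1
Op 7: write(P0, v2, 143). refcount(pp2)=3>1 -> COPY to pp5. 6 ppages; refcounts: pp0:4 pp1:2 pp2:2 pp3:2 pp4:1 pp5:1

Answer: 4 2 2 2 1 1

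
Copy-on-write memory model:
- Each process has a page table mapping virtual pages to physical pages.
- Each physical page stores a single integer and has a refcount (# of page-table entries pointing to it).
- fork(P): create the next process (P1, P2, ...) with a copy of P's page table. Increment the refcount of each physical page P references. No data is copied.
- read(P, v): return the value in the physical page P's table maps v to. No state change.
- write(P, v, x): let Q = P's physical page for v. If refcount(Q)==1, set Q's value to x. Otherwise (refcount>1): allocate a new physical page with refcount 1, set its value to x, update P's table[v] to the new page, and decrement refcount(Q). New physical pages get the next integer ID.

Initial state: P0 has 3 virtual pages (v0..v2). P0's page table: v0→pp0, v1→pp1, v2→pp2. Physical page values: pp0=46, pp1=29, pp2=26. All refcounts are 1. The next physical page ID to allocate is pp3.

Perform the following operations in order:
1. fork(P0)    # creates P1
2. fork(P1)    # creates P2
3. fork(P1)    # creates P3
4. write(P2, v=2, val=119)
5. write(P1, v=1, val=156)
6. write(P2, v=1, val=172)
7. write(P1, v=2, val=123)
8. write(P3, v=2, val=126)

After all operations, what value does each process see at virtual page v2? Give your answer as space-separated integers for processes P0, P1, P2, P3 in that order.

Answer: 26 123 119 126

Derivation:
Op 1: fork(P0) -> P1. 3 ppages; refcounts: pp0:2 pp1:2 pp2:2
Op 2: fork(P1) -> P2. 3 ppages; refcounts: pp0:3 pp1:3 pp2:3
Op 3: fork(P1) -> P3. 3 ppages; refcounts: pp0:4 pp1:4 pp2:4
Op 4: write(P2, v2, 119). refcount(pp2)=4>1 -> COPY to pp3. 4 ppages; refcounts: pp0:4 pp1:4 pp2:3 pp3:1
Op 5: write(P1, v1, 156). refcount(pp1)=4>1 -> COPY to pp4. 5 ppages; refcounts: pp0:4 pp1:3 pp2:3 pp3:1 pp4:1
Op 6: write(P2, v1, 172). refcount(pp1)=3>1 -> COPY to pp5. 6 ppages; refcounts: pp0:4 pp1:2 pp2:3 pp3:1 pp4:1 pp5:1
Op 7: write(P1, v2, 123). refcount(pp2)=3>1 -> COPY to pp6. 7 ppages; refcounts: pp0:4 pp1:2 pp2:2 pp3:1 pp4:1 pp5:1 pp6:1
Op 8: write(P3, v2, 126). refcount(pp2)=2>1 -> COPY to pp7. 8 ppages; refcounts: pp0:4 pp1:2 pp2:1 pp3:1 pp4:1 pp5:1 pp6:1 pp7:1
P0: v2 -> pp2 = 26
P1: v2 -> pp6 = 123
P2: v2 -> pp3 = 119
P3: v2 -> pp7 = 126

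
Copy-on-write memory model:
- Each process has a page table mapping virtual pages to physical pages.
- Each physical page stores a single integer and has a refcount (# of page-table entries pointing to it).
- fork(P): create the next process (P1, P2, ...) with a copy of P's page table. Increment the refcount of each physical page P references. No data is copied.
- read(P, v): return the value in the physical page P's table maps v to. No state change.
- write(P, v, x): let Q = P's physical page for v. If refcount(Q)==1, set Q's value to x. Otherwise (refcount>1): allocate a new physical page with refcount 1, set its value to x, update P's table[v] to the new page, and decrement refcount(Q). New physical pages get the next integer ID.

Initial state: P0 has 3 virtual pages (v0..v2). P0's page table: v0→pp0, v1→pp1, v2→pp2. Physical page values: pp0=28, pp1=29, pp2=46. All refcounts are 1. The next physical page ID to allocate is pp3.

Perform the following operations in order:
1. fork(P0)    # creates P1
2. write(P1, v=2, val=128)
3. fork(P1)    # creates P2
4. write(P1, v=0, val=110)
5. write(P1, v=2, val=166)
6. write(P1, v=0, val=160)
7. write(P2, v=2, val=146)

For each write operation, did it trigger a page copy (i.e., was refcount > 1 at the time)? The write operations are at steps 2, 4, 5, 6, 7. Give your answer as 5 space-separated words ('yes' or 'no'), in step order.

Op 1: fork(P0) -> P1. 3 ppages; refcounts: pp0:2 pp1:2 pp2:2
Op 2: write(P1, v2, 128). refcount(pp2)=2>1 -> COPY to pp3. 4 ppages; refcounts: pp0:2 pp1:2 pp2:1 pp3:1
Op 3: fork(P1) -> P2. 4 ppages; refcounts: pp0:3 pp1:3 pp2:1 pp3:2
Op 4: write(P1, v0, 110). refcount(pp0)=3>1 -> COPY to pp4. 5 ppages; refcounts: pp0:2 pp1:3 pp2:1 pp3:2 pp4:1
Op 5: write(P1, v2, 166). refcount(pp3)=2>1 -> COPY to pp5. 6 ppages; refcounts: pp0:2 pp1:3 pp2:1 pp3:1 pp4:1 pp5:1
Op 6: write(P1, v0, 160). refcount(pp4)=1 -> write in place. 6 ppages; refcounts: pp0:2 pp1:3 pp2:1 pp3:1 pp4:1 pp5:1
Op 7: write(P2, v2, 146). refcount(pp3)=1 -> write in place. 6 ppages; refcounts: pp0:2 pp1:3 pp2:1 pp3:1 pp4:1 pp5:1

yes yes yes no no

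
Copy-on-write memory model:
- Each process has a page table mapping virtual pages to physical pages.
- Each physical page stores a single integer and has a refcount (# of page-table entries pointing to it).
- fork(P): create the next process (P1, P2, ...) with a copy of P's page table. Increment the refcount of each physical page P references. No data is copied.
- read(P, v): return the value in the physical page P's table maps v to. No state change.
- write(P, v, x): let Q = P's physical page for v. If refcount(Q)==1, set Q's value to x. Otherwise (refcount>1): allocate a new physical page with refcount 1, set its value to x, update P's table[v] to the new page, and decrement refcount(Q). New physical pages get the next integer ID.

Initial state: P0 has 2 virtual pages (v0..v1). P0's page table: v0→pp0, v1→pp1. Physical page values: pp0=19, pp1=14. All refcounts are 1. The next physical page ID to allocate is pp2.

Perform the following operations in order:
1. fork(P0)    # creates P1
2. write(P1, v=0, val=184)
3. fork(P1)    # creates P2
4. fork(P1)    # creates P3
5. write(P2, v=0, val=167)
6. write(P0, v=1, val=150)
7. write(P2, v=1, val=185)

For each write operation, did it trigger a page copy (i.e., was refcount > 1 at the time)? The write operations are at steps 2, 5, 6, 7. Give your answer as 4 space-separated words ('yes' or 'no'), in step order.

Op 1: fork(P0) -> P1. 2 ppages; refcounts: pp0:2 pp1:2
Op 2: write(P1, v0, 184). refcount(pp0)=2>1 -> COPY to pp2. 3 ppages; refcounts: pp0:1 pp1:2 pp2:1
Op 3: fork(P1) -> P2. 3 ppages; refcounts: pp0:1 pp1:3 pp2:2
Op 4: fork(P1) -> P3. 3 ppages; refcounts: pp0:1 pp1:4 pp2:3
Op 5: write(P2, v0, 167). refcount(pp2)=3>1 -> COPY to pp3. 4 ppages; refcounts: pp0:1 pp1:4 pp2:2 pp3:1
Op 6: write(P0, v1, 150). refcount(pp1)=4>1 -> COPY to pp4. 5 ppages; refcounts: pp0:1 pp1:3 pp2:2 pp3:1 pp4:1
Op 7: write(P2, v1, 185). refcount(pp1)=3>1 -> COPY to pp5. 6 ppages; refcounts: pp0:1 pp1:2 pp2:2 pp3:1 pp4:1 pp5:1

yes yes yes yes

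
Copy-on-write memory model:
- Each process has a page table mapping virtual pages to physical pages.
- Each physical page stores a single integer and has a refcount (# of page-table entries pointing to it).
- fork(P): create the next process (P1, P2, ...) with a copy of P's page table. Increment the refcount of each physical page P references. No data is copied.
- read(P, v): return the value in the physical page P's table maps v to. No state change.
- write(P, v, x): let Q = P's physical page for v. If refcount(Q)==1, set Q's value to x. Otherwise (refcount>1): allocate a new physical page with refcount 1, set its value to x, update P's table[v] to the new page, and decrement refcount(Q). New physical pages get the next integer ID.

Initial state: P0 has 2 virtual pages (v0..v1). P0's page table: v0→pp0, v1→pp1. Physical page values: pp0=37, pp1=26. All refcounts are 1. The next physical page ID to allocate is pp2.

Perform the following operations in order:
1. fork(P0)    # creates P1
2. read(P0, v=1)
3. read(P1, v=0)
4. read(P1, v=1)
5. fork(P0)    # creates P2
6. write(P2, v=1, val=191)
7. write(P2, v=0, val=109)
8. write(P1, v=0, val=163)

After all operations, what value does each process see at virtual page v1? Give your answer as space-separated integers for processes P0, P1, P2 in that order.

Op 1: fork(P0) -> P1. 2 ppages; refcounts: pp0:2 pp1:2
Op 2: read(P0, v1) -> 26. No state change.
Op 3: read(P1, v0) -> 37. No state change.
Op 4: read(P1, v1) -> 26. No state change.
Op 5: fork(P0) -> P2. 2 ppages; refcounts: pp0:3 pp1:3
Op 6: write(P2, v1, 191). refcount(pp1)=3>1 -> COPY to pp2. 3 ppages; refcounts: pp0:3 pp1:2 pp2:1
Op 7: write(P2, v0, 109). refcount(pp0)=3>1 -> COPY to pp3. 4 ppages; refcounts: pp0:2 pp1:2 pp2:1 pp3:1
Op 8: write(P1, v0, 163). refcount(pp0)=2>1 -> COPY to pp4. 5 ppages; refcounts: pp0:1 pp1:2 pp2:1 pp3:1 pp4:1
P0: v1 -> pp1 = 26
P1: v1 -> pp1 = 26
P2: v1 -> pp2 = 191

Answer: 26 26 191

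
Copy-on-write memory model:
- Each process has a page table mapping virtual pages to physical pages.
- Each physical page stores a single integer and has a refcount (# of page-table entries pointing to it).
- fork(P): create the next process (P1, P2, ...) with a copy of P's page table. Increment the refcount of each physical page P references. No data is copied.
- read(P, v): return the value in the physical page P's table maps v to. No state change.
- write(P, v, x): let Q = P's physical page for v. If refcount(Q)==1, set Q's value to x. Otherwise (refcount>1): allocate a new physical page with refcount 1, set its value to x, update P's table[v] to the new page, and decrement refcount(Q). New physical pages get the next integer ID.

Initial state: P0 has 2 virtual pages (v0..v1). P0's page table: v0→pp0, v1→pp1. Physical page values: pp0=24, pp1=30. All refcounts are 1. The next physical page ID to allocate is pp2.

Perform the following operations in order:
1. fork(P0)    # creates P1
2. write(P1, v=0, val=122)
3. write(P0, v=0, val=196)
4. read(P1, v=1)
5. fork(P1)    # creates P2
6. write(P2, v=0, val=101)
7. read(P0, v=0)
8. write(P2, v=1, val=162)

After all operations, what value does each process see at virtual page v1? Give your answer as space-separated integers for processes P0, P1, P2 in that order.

Answer: 30 30 162

Derivation:
Op 1: fork(P0) -> P1. 2 ppages; refcounts: pp0:2 pp1:2
Op 2: write(P1, v0, 122). refcount(pp0)=2>1 -> COPY to pp2. 3 ppages; refcounts: pp0:1 pp1:2 pp2:1
Op 3: write(P0, v0, 196). refcount(pp0)=1 -> write in place. 3 ppages; refcounts: pp0:1 pp1:2 pp2:1
Op 4: read(P1, v1) -> 30. No state change.
Op 5: fork(P1) -> P2. 3 ppages; refcounts: pp0:1 pp1:3 pp2:2
Op 6: write(P2, v0, 101). refcount(pp2)=2>1 -> COPY to pp3. 4 ppages; refcounts: pp0:1 pp1:3 pp2:1 pp3:1
Op 7: read(P0, v0) -> 196. No state change.
Op 8: write(P2, v1, 162). refcount(pp1)=3>1 -> COPY to pp4. 5 ppages; refcounts: pp0:1 pp1:2 pp2:1 pp3:1 pp4:1
P0: v1 -> pp1 = 30
P1: v1 -> pp1 = 30
P2: v1 -> pp4 = 162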